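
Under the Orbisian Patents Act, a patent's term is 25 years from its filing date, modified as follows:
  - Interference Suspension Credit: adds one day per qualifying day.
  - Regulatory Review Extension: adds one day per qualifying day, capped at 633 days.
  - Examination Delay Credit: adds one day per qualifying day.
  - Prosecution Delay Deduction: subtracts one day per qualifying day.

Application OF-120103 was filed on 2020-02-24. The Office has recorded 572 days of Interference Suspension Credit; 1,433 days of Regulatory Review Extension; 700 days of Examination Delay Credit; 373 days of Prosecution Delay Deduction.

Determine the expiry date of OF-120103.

May 6, 2049

Base term: filing date + 25 years → 24 February 2045.
Interference Suspension Credit: +572 days → 19 September 2046.
Regulatory Review Extension: 1433 days claimed exceeds the 633-day cap, so +633 days → 13 June 2048.
Examination Delay Credit: +700 days → 14 May 2050.
Prosecution Delay Deduction: −373 days → 6 May 2049.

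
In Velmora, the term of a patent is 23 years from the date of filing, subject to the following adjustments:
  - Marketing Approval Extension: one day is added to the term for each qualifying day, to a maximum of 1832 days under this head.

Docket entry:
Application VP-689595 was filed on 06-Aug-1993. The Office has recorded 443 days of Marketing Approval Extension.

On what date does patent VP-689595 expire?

Base term: filing date + 23 years → 6 August 2016.
Marketing Approval Extension: 443 days (within the 1832-day cap) → +443 days → 23 October 2017.

2017-10-23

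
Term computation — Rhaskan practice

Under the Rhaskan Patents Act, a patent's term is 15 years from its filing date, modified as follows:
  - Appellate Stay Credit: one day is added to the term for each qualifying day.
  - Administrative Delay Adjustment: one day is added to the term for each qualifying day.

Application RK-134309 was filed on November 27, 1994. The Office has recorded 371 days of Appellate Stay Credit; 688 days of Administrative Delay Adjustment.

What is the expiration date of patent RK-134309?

2012-10-21

Base term: filing date + 15 years → 27 November 2009.
Appellate Stay Credit: +371 days → 3 December 2010.
Administrative Delay Adjustment: +688 days → 21 October 2012.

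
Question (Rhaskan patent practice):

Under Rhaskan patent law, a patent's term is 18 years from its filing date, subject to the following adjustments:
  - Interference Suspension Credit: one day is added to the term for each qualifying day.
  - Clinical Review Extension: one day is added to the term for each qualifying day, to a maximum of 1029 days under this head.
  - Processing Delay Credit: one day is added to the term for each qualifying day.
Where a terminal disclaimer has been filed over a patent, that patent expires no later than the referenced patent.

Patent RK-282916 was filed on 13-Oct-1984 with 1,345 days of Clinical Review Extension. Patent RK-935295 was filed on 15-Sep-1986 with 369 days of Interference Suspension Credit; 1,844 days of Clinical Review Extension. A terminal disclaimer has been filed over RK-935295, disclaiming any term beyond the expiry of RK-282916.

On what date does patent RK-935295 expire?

2005-08-07

Natural term of RK-935295:
  Base: filing + 18 years → 15 September 2004.
  Interference Suspension Credit: +369 days → 19 September 2005.
  Clinical Review Extension: 1844 days claimed exceeds the 1029-day cap, so +1029 days → 14 July 2008.
Expiry of referenced patent RK-282916:
  Base: filing + 18 years → 13 October 2002.
  Clinical Review Extension: 1345 days claimed exceeds the 1029-day cap, so +1029 days → 7 August 2005.
Terminal disclaimer: RK-935295 expires on the earlier of 14 July 2008 and 7 August 2005.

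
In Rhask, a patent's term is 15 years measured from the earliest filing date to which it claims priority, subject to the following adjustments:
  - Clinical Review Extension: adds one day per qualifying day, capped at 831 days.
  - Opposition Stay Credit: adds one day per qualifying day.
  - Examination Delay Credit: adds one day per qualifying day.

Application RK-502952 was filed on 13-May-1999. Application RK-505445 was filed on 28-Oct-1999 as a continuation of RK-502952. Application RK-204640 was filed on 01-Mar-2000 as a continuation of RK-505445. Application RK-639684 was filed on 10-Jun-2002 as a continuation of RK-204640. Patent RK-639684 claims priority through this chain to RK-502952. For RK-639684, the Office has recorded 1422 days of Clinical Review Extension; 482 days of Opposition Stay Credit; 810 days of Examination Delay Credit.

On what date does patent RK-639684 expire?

2020-03-05

Earliest priority filing: 13 May 1999.
Base term: 13 May 1999 + 15 years → 13 May 2014.
Clinical Review Extension: 1422 days claimed exceeds the 831-day cap, so +831 days → 21 August 2016.
Opposition Stay Credit: +482 days → 16 December 2017.
Examination Delay Credit: +810 days → 5 March 2020.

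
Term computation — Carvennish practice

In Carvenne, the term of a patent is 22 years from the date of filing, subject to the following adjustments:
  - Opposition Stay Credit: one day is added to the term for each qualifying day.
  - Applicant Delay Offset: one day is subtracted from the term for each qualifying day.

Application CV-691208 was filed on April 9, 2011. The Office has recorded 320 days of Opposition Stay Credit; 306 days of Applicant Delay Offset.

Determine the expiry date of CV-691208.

Base term: filing date + 22 years → 9 April 2033.
Opposition Stay Credit: +320 days → 23 February 2034.
Applicant Delay Offset: −306 days → 23 April 2033.

April 23, 2033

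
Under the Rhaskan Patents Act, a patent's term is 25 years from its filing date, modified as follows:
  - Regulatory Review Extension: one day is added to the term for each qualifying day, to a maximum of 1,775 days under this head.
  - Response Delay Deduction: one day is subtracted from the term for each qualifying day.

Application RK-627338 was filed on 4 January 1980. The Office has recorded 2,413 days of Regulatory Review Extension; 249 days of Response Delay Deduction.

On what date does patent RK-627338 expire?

Base term: filing date + 25 years → 4 January 2005.
Regulatory Review Extension: 2413 days claimed exceeds the 1775-day cap, so +1775 days → 14 November 2009.
Response Delay Deduction: −249 days → 10 March 2009.

March 10, 2009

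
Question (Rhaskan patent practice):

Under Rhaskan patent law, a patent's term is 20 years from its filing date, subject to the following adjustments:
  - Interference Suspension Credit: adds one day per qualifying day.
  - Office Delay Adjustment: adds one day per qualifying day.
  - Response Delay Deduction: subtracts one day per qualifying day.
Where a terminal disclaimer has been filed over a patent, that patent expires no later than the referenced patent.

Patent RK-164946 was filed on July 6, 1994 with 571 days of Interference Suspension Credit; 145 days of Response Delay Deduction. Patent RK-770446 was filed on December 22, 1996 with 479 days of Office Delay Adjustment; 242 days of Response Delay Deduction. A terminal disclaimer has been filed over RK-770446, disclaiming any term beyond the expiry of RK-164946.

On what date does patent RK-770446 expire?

September 5, 2015

Natural term of RK-770446:
  Base: filing + 20 years → 22 December 2016.
  Office Delay Adjustment: +479 days → 15 April 2018.
  Response Delay Deduction: −242 days → 16 August 2017.
Expiry of referenced patent RK-164946:
  Base: filing + 20 years → 6 July 2014.
  Interference Suspension Credit: +571 days → 28 January 2016.
  Response Delay Deduction: −145 days → 5 September 2015.
Terminal disclaimer: RK-770446 expires on the earlier of 16 August 2017 and 5 September 2015.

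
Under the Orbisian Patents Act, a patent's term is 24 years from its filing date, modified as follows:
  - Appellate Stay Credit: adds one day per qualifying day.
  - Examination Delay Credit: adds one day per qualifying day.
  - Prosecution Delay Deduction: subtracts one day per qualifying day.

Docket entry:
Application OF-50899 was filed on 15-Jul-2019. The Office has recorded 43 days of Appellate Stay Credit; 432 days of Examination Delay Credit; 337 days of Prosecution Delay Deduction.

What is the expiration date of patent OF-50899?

November 30, 2043

Base term: filing date + 24 years → 15 July 2043.
Appellate Stay Credit: +43 days → 27 August 2043.
Examination Delay Credit: +432 days → 1 November 2044.
Prosecution Delay Deduction: −337 days → 30 November 2043.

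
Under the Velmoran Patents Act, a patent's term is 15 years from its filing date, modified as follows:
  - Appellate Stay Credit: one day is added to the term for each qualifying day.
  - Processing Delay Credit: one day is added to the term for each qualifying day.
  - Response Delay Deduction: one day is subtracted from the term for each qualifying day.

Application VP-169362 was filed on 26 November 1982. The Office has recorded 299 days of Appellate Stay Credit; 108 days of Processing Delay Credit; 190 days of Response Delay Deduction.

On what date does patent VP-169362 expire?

1998-07-01

Base term: filing date + 15 years → 26 November 1997.
Appellate Stay Credit: +299 days → 21 September 1998.
Processing Delay Credit: +108 days → 7 January 1999.
Response Delay Deduction: −190 days → 1 July 1998.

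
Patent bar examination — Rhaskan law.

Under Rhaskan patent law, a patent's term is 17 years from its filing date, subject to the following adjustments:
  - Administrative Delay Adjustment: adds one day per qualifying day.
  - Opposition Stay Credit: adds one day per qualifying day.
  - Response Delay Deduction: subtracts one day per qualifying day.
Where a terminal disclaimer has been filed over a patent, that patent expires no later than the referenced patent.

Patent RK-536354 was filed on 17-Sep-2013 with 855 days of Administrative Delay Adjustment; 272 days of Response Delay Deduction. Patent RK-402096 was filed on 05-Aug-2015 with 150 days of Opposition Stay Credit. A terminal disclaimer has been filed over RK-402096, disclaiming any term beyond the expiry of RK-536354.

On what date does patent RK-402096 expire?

Natural term of RK-402096:
  Base: filing + 17 years → 5 August 2032.
  Opposition Stay Credit: +150 days → 2 January 2033.
Expiry of referenced patent RK-536354:
  Base: filing + 17 years → 17 September 2030.
  Administrative Delay Adjustment: +855 days → 19 January 2033.
  Response Delay Deduction: −272 days → 22 April 2032.
Terminal disclaimer: RK-402096 expires on the earlier of 2 January 2033 and 22 April 2032.

2032-04-22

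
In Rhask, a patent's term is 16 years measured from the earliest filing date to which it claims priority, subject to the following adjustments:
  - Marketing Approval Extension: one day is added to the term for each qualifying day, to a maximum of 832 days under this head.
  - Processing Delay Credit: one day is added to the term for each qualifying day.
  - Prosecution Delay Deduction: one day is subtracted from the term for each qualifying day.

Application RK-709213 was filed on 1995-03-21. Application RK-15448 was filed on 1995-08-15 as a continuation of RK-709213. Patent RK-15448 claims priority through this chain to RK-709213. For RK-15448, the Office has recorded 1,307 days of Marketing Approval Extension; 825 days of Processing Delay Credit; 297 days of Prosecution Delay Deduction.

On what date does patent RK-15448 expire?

2014-12-10

Earliest priority filing: 21 March 1995.
Base term: 21 March 1995 + 16 years → 21 March 2011.
Marketing Approval Extension: 1307 days claimed exceeds the 832-day cap, so +832 days → 30 June 2013.
Processing Delay Credit: +825 days → 3 October 2015.
Prosecution Delay Deduction: −297 days → 10 December 2014.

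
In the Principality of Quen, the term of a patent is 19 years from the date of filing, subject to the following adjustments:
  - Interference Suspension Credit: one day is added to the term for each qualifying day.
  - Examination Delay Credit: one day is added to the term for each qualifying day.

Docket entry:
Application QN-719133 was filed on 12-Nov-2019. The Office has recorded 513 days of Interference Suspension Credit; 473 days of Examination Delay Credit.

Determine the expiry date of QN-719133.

July 25, 2041

Base term: filing date + 19 years → 12 November 2038.
Interference Suspension Credit: +513 days → 8 April 2040.
Examination Delay Credit: +473 days → 25 July 2041.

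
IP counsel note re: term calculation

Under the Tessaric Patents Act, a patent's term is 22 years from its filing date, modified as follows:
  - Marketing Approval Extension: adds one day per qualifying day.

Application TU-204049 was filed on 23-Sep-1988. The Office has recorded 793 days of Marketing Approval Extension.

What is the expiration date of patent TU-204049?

November 24, 2012

Base term: filing date + 22 years → 23 September 2010.
Marketing Approval Extension: +793 days → 24 November 2012.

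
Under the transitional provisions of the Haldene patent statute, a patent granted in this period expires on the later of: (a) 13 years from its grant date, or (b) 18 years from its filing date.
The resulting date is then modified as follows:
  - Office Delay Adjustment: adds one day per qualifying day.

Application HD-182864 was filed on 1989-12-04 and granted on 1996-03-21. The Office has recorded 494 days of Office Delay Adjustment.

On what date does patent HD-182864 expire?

(a) grant + 13 years → 21 March 2009.
(b) filing + 18 years → 4 December 2007.
Later of the two: 21 March 2009.
Office Delay Adjustment: +494 days → 28 July 2010.

July 28, 2010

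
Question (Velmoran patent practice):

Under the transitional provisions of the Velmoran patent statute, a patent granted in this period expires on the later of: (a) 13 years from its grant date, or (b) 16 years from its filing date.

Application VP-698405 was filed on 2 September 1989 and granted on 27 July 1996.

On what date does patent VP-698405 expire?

(a) grant + 13 years → 27 July 2009.
(b) filing + 16 years → 2 September 2005.
Later of the two: 27 July 2009.

July 27, 2009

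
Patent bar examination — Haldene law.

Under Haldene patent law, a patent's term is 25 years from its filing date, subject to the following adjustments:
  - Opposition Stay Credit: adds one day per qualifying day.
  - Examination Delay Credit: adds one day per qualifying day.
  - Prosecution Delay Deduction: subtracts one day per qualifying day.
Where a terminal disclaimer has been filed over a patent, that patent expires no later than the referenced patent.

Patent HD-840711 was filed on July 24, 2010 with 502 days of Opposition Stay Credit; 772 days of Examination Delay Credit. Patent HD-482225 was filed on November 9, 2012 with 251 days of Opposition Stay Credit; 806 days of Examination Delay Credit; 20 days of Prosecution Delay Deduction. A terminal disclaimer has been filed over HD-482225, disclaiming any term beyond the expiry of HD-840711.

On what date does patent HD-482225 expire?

January 18, 2039

Natural term of HD-482225:
  Base: filing + 25 years → 9 November 2037.
  Opposition Stay Credit: +251 days → 18 July 2038.
  Examination Delay Credit: +806 days → 1 October 2040.
  Prosecution Delay Deduction: −20 days → 11 September 2040.
Expiry of referenced patent HD-840711:
  Base: filing + 25 years → 24 July 2035.
  Opposition Stay Credit: +502 days → 7 December 2036.
  Examination Delay Credit: +772 days → 18 January 2039.
Terminal disclaimer: HD-482225 expires on the earlier of 11 September 2040 and 18 January 2039.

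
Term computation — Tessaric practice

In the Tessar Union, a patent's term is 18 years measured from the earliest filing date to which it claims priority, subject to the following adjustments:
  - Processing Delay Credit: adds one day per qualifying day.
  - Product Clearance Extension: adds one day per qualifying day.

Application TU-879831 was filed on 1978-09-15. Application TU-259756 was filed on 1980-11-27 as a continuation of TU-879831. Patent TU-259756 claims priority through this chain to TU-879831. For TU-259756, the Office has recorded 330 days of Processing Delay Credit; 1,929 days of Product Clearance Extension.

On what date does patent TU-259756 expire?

Earliest priority filing: 15 September 1978.
Base term: 15 September 1978 + 18 years → 15 September 1996.
Processing Delay Credit: +330 days → 11 August 1997.
Product Clearance Extension: +1929 days → 22 November 2002.

2002-11-22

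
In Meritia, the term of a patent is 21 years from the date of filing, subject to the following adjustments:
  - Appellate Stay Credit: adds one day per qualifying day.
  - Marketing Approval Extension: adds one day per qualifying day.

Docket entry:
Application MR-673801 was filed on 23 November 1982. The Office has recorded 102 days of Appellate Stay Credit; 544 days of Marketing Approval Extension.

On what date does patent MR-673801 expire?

Base term: filing date + 21 years → 23 November 2003.
Appellate Stay Credit: +102 days → 4 March 2004.
Marketing Approval Extension: +544 days → 30 August 2005.

August 30, 2005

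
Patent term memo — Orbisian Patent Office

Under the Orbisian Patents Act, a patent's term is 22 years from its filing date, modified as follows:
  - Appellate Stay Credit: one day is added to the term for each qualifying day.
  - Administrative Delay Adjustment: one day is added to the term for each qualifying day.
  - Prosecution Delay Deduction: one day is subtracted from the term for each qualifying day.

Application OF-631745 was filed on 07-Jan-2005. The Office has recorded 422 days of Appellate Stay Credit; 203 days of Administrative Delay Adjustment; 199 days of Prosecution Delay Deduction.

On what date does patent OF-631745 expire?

Base term: filing date + 22 years → 7 January 2027.
Appellate Stay Credit: +422 days → 4 March 2028.
Administrative Delay Adjustment: +203 days → 23 September 2028.
Prosecution Delay Deduction: −199 days → 8 March 2028.

March 8, 2028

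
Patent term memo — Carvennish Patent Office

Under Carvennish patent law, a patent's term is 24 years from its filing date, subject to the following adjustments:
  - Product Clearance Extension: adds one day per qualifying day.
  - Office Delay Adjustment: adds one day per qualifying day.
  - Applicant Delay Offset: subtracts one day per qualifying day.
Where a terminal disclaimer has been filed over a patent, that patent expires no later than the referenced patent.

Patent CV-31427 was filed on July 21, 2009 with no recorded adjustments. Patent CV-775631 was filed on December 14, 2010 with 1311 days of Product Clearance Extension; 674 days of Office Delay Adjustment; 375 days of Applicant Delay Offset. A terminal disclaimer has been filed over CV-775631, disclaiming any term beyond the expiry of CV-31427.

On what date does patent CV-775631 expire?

2033-07-21

Natural term of CV-775631:
  Base: filing + 24 years → 14 December 2034.
  Product Clearance Extension: +1311 days → 17 July 2038.
  Office Delay Adjustment: +674 days → 21 May 2040.
  Applicant Delay Offset: −375 days → 12 May 2039.
Expiry of referenced patent CV-31427:
  Base: filing + 24 years → 21 July 2033.
Terminal disclaimer: CV-775631 expires on the earlier of 12 May 2039 and 21 July 2033.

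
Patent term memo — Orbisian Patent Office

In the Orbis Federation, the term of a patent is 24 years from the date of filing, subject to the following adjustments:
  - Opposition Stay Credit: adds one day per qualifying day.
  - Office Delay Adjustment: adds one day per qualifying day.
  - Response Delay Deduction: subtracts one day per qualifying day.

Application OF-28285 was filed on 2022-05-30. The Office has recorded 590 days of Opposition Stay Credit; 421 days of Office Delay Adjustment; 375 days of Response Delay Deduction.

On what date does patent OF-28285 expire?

2048-02-25

Base term: filing date + 24 years → 30 May 2046.
Opposition Stay Credit: +590 days → 10 January 2048.
Office Delay Adjustment: +421 days → 6 March 2049.
Response Delay Deduction: −375 days → 25 February 2048.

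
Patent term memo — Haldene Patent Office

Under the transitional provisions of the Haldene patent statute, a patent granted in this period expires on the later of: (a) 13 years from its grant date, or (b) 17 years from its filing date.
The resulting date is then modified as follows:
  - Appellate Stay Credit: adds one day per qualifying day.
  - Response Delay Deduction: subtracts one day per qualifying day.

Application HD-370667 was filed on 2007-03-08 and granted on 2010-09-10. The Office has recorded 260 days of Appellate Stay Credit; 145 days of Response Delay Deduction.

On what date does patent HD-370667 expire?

(a) grant + 13 years → 10 September 2023.
(b) filing + 17 years → 8 March 2024.
Later of the two: 8 March 2024.
Appellate Stay Credit: +260 days → 23 November 2024.
Response Delay Deduction: −145 days → 1 July 2024.

July 1, 2024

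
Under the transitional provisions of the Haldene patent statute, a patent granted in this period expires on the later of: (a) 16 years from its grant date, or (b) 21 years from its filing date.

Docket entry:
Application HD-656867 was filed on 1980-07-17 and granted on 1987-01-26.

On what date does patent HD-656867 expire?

(a) grant + 16 years → 26 January 2003.
(b) filing + 21 years → 17 July 2001.
Later of the two: 26 January 2003.

January 26, 2003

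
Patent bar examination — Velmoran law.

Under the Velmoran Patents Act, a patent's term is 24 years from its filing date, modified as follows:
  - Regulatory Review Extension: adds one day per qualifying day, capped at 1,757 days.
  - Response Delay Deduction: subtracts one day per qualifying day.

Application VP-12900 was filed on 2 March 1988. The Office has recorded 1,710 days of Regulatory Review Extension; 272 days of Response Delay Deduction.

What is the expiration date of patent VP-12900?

February 8, 2016

Base term: filing date + 24 years → 2 March 2012.
Regulatory Review Extension: 1710 days (within the 1757-day cap) → +1710 days → 6 November 2016.
Response Delay Deduction: −272 days → 8 February 2016.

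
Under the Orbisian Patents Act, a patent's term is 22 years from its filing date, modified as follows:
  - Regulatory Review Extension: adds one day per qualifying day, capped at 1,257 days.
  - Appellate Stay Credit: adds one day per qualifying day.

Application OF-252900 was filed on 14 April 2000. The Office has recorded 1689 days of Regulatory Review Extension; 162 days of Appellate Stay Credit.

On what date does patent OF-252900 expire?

Base term: filing date + 22 years → 14 April 2022.
Regulatory Review Extension: 1689 days claimed exceeds the 1257-day cap, so +1257 days → 22 September 2025.
Appellate Stay Credit: +162 days → 3 March 2026.

2026-03-03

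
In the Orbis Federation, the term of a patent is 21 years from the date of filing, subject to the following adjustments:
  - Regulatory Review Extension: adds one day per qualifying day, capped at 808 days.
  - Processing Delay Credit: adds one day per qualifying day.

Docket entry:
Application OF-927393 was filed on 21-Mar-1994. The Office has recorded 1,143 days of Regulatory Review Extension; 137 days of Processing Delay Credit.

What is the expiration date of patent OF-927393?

Base term: filing date + 21 years → 21 March 2015.
Regulatory Review Extension: 1143 days claimed exceeds the 808-day cap, so +808 days → 6 June 2017.
Processing Delay Credit: +137 days → 21 October 2017.

October 21, 2017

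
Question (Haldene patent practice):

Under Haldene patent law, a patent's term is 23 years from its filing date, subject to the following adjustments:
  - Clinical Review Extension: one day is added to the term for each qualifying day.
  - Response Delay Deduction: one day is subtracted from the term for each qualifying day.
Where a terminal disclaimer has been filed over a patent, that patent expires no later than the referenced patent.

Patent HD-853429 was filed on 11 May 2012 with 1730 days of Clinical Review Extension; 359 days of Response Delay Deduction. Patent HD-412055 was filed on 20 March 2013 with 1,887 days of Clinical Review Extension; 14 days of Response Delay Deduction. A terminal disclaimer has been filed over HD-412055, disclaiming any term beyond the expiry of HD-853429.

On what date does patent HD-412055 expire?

Natural term of HD-412055:
  Base: filing + 23 years → 20 March 2036.
  Clinical Review Extension: +1887 days → 20 May 2041.
  Response Delay Deduction: −14 days → 6 May 2041.
Expiry of referenced patent HD-853429:
  Base: filing + 23 years → 11 May 2035.
  Clinical Review Extension: +1730 days → 4 February 2040.
  Response Delay Deduction: −359 days → 10 February 2039.
Terminal disclaimer: HD-412055 expires on the earlier of 6 May 2041 and 10 February 2039.

2039-02-10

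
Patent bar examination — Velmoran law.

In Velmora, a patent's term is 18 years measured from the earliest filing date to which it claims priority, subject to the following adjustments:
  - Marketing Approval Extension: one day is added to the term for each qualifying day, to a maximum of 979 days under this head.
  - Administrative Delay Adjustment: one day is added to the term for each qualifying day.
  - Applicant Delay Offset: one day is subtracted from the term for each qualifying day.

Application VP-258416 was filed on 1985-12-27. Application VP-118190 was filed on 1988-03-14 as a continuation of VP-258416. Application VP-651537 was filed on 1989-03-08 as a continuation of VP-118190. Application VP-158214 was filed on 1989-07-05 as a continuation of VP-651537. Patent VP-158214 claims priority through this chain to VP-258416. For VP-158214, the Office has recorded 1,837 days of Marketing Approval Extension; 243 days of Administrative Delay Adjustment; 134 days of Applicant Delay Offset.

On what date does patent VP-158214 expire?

December 19, 2006

Earliest priority filing: 27 December 1985.
Base term: 27 December 1985 + 18 years → 27 December 2003.
Marketing Approval Extension: 1837 days claimed exceeds the 979-day cap, so +979 days → 1 September 2006.
Administrative Delay Adjustment: +243 days → 2 May 2007.
Applicant Delay Offset: −134 days → 19 December 2006.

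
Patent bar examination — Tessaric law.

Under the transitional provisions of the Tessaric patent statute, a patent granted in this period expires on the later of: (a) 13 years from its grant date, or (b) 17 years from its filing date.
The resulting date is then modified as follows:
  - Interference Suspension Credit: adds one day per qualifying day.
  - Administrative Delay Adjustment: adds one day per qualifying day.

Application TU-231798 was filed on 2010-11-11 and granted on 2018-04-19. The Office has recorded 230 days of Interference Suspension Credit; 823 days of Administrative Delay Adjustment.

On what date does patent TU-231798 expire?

(a) grant + 13 years → 19 April 2031.
(b) filing + 17 years → 11 November 2027.
Later of the two: 19 April 2031.
Interference Suspension Credit: +230 days → 5 December 2031.
Administrative Delay Adjustment: +823 days → 7 March 2034.

2034-03-07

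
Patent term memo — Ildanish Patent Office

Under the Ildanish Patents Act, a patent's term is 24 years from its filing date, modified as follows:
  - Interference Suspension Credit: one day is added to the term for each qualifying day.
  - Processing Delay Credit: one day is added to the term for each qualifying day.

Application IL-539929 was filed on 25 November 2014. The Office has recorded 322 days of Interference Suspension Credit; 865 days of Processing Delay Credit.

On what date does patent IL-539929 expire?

Base term: filing date + 24 years → 25 November 2038.
Interference Suspension Credit: +322 days → 13 October 2039.
Processing Delay Credit: +865 days → 24 February 2042.

2042-02-24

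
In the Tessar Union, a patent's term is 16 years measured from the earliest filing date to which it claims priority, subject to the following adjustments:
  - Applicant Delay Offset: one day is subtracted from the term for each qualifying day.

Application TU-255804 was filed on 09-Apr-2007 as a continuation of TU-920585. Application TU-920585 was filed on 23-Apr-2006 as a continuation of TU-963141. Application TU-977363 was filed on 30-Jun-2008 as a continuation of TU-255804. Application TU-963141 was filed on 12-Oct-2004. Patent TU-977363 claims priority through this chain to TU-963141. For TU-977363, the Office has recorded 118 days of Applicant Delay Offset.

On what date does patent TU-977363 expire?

Earliest priority filing: 12 October 2004.
Base term: 12 October 2004 + 16 years → 12 October 2020.
Applicant Delay Offset: −118 days → 16 June 2020.

June 16, 2020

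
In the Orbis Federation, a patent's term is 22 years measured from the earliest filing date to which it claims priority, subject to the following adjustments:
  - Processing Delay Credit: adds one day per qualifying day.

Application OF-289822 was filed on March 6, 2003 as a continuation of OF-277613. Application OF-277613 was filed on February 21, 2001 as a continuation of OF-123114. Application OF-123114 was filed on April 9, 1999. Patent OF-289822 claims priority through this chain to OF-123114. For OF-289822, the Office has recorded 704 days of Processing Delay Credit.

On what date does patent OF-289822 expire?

Earliest priority filing: 9 April 1999.
Base term: 9 April 1999 + 22 years → 9 April 2021.
Processing Delay Credit: +704 days → 14 March 2023.

2023-03-14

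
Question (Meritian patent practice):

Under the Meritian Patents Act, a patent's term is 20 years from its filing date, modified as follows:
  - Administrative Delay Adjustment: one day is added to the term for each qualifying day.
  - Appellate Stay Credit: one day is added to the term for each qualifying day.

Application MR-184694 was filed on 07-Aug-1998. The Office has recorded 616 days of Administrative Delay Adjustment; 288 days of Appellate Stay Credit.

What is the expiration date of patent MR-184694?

Base term: filing date + 20 years → 7 August 2018.
Administrative Delay Adjustment: +616 days → 14 April 2020.
Appellate Stay Credit: +288 days → 27 January 2021.

January 27, 2021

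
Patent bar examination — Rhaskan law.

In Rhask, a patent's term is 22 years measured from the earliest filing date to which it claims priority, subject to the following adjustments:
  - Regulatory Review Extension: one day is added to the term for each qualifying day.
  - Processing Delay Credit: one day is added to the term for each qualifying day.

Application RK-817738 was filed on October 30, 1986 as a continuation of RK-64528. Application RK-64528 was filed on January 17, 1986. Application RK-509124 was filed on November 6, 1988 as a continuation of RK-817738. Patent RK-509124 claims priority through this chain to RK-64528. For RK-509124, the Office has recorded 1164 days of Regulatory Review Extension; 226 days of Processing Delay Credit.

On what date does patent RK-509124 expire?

November 7, 2011

Earliest priority filing: 17 January 1986.
Base term: 17 January 1986 + 22 years → 17 January 2008.
Regulatory Review Extension: +1164 days → 26 March 2011.
Processing Delay Credit: +226 days → 7 November 2011.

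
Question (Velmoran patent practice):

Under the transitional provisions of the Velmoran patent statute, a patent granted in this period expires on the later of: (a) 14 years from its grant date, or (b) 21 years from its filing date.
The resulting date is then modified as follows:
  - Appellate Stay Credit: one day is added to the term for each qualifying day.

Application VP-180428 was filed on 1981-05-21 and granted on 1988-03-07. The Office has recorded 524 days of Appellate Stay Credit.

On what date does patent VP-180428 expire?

October 27, 2003

(a) grant + 14 years → 7 March 2002.
(b) filing + 21 years → 21 May 2002.
Later of the two: 21 May 2002.
Appellate Stay Credit: +524 days → 27 October 2003.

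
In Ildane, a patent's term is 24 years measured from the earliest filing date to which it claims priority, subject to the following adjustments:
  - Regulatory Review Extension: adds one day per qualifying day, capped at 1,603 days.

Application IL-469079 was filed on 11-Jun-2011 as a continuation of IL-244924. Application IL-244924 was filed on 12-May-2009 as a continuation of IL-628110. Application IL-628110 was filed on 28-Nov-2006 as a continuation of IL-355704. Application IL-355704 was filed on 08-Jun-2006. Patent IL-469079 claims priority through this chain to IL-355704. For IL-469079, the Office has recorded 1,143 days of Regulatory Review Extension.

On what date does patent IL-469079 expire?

Earliest priority filing: 8 June 2006.
Base term: 8 June 2006 + 24 years → 8 June 2030.
Regulatory Review Extension: 1143 days (within the 1603-day cap) → +1143 days → 25 July 2033.

July 25, 2033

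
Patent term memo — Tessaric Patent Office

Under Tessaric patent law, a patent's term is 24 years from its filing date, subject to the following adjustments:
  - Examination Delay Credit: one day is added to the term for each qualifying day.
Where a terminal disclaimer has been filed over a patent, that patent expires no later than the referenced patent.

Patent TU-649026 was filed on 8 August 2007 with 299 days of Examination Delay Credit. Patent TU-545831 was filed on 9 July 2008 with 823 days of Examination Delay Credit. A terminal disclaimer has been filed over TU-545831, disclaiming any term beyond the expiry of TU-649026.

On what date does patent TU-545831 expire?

June 2, 2032

Natural term of TU-545831:
  Base: filing + 24 years → 9 July 2032.
  Examination Delay Credit: +823 days → 10 October 2034.
Expiry of referenced patent TU-649026:
  Base: filing + 24 years → 8 August 2031.
  Examination Delay Credit: +299 days → 2 June 2032.
Terminal disclaimer: TU-545831 expires on the earlier of 10 October 2034 and 2 June 2032.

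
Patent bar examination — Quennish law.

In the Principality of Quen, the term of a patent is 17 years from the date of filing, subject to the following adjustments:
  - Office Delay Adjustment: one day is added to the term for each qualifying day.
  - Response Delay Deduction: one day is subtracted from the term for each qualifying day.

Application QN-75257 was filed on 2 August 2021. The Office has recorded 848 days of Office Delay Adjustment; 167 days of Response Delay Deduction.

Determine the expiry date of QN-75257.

Base term: filing date + 17 years → 2 August 2038.
Office Delay Adjustment: +848 days → 27 November 2040.
Response Delay Deduction: −167 days → 13 June 2040.

June 13, 2040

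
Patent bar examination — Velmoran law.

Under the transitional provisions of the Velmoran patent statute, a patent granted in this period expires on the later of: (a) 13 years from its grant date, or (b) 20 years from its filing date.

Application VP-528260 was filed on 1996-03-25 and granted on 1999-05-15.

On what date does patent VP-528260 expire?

(a) grant + 13 years → 15 May 2012.
(b) filing + 20 years → 25 March 2016.
Later of the two: 25 March 2016.

2016-03-25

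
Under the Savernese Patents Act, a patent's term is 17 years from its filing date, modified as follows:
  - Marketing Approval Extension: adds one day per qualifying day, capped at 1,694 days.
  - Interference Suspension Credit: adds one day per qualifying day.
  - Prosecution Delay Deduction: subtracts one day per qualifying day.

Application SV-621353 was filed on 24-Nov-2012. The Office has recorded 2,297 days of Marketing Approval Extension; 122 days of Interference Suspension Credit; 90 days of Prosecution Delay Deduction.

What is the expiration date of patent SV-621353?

Base term: filing date + 17 years → 24 November 2029.
Marketing Approval Extension: 2297 days claimed exceeds the 1694-day cap, so +1694 days → 15 July 2034.
Interference Suspension Credit: +122 days → 14 November 2034.
Prosecution Delay Deduction: −90 days → 16 August 2034.

2034-08-16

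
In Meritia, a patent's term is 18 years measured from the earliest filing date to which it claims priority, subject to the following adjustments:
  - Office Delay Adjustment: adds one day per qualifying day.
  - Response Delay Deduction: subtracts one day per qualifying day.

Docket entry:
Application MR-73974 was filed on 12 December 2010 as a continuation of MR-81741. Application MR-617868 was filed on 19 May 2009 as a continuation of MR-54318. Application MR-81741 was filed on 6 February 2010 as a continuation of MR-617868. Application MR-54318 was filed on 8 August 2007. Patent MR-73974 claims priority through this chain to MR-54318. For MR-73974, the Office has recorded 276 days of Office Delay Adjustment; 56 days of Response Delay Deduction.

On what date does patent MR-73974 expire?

Earliest priority filing: 8 August 2007.
Base term: 8 August 2007 + 18 years → 8 August 2025.
Office Delay Adjustment: +276 days → 11 May 2026.
Response Delay Deduction: −56 days → 16 March 2026.

March 16, 2026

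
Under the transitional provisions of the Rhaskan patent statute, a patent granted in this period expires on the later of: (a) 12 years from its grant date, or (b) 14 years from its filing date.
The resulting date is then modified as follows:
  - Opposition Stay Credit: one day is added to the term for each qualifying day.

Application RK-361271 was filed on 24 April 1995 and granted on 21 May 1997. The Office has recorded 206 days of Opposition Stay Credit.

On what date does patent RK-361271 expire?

2009-12-13

(a) grant + 12 years → 21 May 2009.
(b) filing + 14 years → 24 April 2009.
Later of the two: 21 May 2009.
Opposition Stay Credit: +206 days → 13 December 2009.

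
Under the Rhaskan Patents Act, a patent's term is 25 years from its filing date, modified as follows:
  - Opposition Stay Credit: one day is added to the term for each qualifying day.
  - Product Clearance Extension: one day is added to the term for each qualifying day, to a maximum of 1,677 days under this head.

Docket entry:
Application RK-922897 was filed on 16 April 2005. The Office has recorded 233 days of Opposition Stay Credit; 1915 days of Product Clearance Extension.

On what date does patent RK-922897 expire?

Base term: filing date + 25 years → 16 April 2030.
Opposition Stay Credit: +233 days → 5 December 2030.
Product Clearance Extension: 1915 days claimed exceeds the 1677-day cap, so +1677 days → 9 July 2035.

2035-07-09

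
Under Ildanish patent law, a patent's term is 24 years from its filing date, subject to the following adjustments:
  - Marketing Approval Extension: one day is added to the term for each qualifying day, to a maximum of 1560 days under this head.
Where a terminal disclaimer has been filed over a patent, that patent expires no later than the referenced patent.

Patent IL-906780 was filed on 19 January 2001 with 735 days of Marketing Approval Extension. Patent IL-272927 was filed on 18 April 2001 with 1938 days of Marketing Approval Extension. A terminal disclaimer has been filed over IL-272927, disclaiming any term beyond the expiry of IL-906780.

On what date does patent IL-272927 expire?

Natural term of IL-272927:
  Base: filing + 24 years → 18 April 2025.
  Marketing Approval Extension: 1938 days claimed exceeds the 1560-day cap, so +1560 days → 26 July 2029.
Expiry of referenced patent IL-906780:
  Base: filing + 24 years → 19 January 2025.
  Marketing Approval Extension: 735 days (within the 1560-day cap) → +735 days → 24 January 2027.
Terminal disclaimer: IL-272927 expires on the earlier of 26 July 2029 and 24 January 2027.

2027-01-24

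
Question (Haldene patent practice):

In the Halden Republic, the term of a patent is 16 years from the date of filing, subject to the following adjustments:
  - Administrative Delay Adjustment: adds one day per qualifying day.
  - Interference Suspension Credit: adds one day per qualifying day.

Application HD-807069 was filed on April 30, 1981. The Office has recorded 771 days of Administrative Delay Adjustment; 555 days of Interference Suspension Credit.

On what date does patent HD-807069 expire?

2000-12-16

Base term: filing date + 16 years → 30 April 1997.
Administrative Delay Adjustment: +771 days → 10 June 1999.
Interference Suspension Credit: +555 days → 16 December 2000.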